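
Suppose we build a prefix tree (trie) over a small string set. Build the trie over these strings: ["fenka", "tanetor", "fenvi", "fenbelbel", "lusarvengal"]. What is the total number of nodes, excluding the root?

31

Trie structure (* marks end of a word):
(root)
├─ f
│  └─ e
│     └─ n
│        ├─ b
│        │  └─ e
│        │     └─ l
│        │        └─ b
│        │           └─ e
│        │              └─ l *
│        ├─ k
│        │  └─ a *
│        └─ v
│           └─ i *
├─ l
│  └─ u
│     └─ s
│        └─ a
│           └─ r
│              └─ v
│                 └─ e
│                    └─ n
│                       └─ g
│                          └─ a
│                             └─ l *
└─ t
   └─ a
      └─ n
         └─ e
            └─ t
               └─ o
                  └─ r *
Counting every labelled node above: 31.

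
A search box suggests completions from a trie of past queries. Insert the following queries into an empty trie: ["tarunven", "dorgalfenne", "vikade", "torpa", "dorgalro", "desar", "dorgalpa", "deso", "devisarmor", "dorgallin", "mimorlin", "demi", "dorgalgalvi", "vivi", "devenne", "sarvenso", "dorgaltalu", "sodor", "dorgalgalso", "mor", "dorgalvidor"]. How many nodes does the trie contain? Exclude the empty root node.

Count nodes per top-level branch (shared prefixes stored once):
  'd'-branch (demi, desar, deso, devenne, devisarmor, dorgalfenne, dorgalgalso, dorgalgalvi, dorgallin, dorgalpa, dorgalro, dorgaltalu, dorgalvidor): 53 nodes
  'm'-branch (mimorlin, mor): 10 nodes
  's'-branch (sarvenso, sodor): 12 nodes
  't'-branch (tarunven, torpa): 12 nodes
  'v'-branch (vikade, vivi): 8 nodes
Sum: 95

95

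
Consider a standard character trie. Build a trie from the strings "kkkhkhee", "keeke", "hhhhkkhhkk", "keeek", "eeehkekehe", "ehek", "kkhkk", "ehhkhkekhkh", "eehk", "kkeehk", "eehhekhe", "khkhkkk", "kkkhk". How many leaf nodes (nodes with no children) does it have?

Leaves are exactly the stored words that no other stored word extends.
Those words: "eeehkekehe", "eehhekhe", "eehk", "ehek", "ehhkhkekhkh", "hhhhkkhhkk", "keeek", "keeke", "khkhkkk", "kkeehk", "kkhkk", "kkkhkhee"
Leaf count: 12

12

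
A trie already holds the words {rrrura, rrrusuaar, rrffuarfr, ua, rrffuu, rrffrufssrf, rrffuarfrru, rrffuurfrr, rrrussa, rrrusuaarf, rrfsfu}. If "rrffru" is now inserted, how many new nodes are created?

"rrffru" is already a full path in the trie; only an end-marker is added.
No new nodes are needed: 0.

0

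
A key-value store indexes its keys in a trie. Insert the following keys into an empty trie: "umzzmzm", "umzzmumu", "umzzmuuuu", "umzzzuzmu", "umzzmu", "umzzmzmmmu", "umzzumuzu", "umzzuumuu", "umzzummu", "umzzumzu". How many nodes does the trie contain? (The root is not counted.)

Trie structure (* marks end of a word):
(root)
└─ u
   └─ m
      └─ z
         └─ z
            ├─ m
            │  ├─ u *
            │  │  ├─ m
            │  │  │  └─ u *
            │  │  └─ u
            │  │     └─ u
            │  │        └─ u *
            │  └─ z
            │     └─ m *
            │        └─ m
            │           └─ m
            │              └─ u *
            ├─ u
            │  ├─ m
            │  │  ├─ m
            │  │  │  └─ u *
            │  │  ├─ u
            │  │  │  └─ z
            │  │  │     └─ u *
            │  │  └─ z
            │  │     └─ u *
            │  └─ u
            │     └─ m
            │        └─ u
            │           └─ u *
            └─ z
               └─ u
                  └─ z
                     └─ m
                        └─ u *
Counting every labelled node above: 34.

34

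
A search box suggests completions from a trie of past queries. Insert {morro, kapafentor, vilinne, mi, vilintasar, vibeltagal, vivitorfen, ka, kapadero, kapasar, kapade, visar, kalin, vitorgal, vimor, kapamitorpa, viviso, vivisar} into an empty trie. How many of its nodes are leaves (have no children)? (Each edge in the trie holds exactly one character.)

A leaf is a node with no children — equivalently, the end of a word that is not a proper prefix of any other stored word.
Those words: "kalin", "kapadero", "kapafentor", "kapamitorpa", "kapasar", "mi", "morro", "vibeltagal", "vilinne", "vilintasar", "vimor", "visar", "vitorgal", "vivisar", "viviso", "vivitorfen"
Leaf count: 16

16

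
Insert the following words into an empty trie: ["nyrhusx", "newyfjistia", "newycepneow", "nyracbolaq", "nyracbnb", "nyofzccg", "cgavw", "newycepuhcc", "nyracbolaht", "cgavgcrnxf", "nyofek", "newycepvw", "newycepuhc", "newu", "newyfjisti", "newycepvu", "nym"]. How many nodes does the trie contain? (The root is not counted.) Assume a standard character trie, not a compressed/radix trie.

63

Insert word by word; a character creates a node only if that edge doesn't already exist:
  "nyrhusx" → 7 new (n, y, r, h, u, s, x)
  "newyfjistia" → prefix "n" already present; 10 new (e, w, y, f, j, i, s, t, i, a)
  "newycepneow" → prefix "newy" already present; 7 new (c, e, p, n, e, o, w)
  "nyracbolaq" → prefix "nyr" already present; 7 new (a, c, b, o, l, a, q)
  "nyracbnb" → prefix "nyracb" already present; 2 new (n, b)
  "nyofzccg" → prefix "ny" already present; 6 new (o, f, z, c, c, g)
  "cgavw" → 5 new (c, g, a, v, w)
  "newycepuhcc" → prefix "newycep" already present; 4 new (u, h, c, c)
  "nyracbolaht" → prefix "nyracbola" already present; 2 new (h, t)
  "cgavgcrnxf" → prefix "cgav" already present; 6 new (g, c, r, n, x, f)
  "nyofek" → prefix "nyof" already present; 2 new (e, k)
  "newycepvw" → prefix "newycep" already present; 2 new (v, w)
  "newycepuhc" → prefix "newycepuhc" already present; 0 new (none)
  "newu" → prefix "new" already present; 1 new (u)
  "newyfjisti" → prefix "newyfjisti" already present; 0 new (none)
  "newycepvu" → prefix "newycepv" already present; 1 new (u)
  "nym" → prefix "ny" already present; 1 new (m)
Total nodes = 7 + 10 + 7 + 7 + 2 + 6 + 5 + 4 + 2 + 6 + 2 + 2 + 0 + 1 + 0 + 1 + 1 = 63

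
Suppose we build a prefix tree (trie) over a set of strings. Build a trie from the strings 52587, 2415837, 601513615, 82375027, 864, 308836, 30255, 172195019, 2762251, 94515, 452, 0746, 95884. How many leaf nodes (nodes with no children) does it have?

A leaf is a node with no children — equivalently, the end of a word that is not a proper prefix of any other stored word.
Those words: "0746", "172195019", "2415837", "2762251", "30255", "308836", "452", "52587", "601513615", "82375027", "864", "94515", "95884"
Leaf count: 13

13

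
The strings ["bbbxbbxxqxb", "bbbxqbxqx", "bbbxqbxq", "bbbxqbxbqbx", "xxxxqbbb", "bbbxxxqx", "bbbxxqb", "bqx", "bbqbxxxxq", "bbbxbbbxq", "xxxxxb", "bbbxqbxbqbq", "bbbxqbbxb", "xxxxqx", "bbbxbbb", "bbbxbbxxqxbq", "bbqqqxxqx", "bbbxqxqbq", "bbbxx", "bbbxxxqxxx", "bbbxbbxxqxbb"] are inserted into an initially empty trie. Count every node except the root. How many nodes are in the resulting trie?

Insert word by word; a character creates a node only if that edge doesn't already exist:
  "bbbxbbxxqxb" → 11 new (b, b, b, x, b, b, x, x, q, x, b)
  "bbbxqbxqx" → prefix "bbbx" already present; 5 new (q, b, x, q, x)
  "bbbxqbxq" → prefix "bbbxqbxq" already present; 0 new (none)
  "bbbxqbxbqbx" → prefix "bbbxqbx" already present; 4 new (b, q, b, x)
  "xxxxqbbb" → 8 new (x, x, x, x, q, b, b, b)
  "bbbxxxqx" → prefix "bbbx" already present; 4 new (x, x, q, x)
  "bbbxxqb" → prefix "bbbxx" already present; 2 new (q, b)
  "bqx" → prefix "b" already present; 2 new (q, x)
  "bbqbxxxxq" → prefix "bb" already present; 7 new (q, b, x, x, x, x, q)
  "bbbxbbbxq" → prefix "bbbxbb" already present; 3 new (b, x, q)
  "xxxxxb" → prefix "xxxx" already present; 2 new (x, b)
  "bbbxqbxbqbq" → prefix "bbbxqbxbqb" already present; 1 new (q)
  "bbbxqbbxb" → prefix "bbbxqb" already present; 3 new (b, x, b)
  "xxxxqx" → prefix "xxxxq" already present; 1 new (x)
  "bbbxbbb" → prefix "bbbxbbb" already present; 0 new (none)
  "bbbxbbxxqxbq" → prefix "bbbxbbxxqxb" already present; 1 new (q)
  "bbqqqxxqx" → prefix "bbq" already present; 6 new (q, q, x, x, q, x)
  "bbbxqxqbq" → prefix "bbbxq" already present; 4 new (x, q, b, q)
  "bbbxx" → prefix "bbbxx" already present; 0 new (none)
  "bbbxxxqxxx" → prefix "bbbxxxqx" already present; 2 new (x, x)
  "bbbxbbxxqxbb" → prefix "bbbxbbxxqxb" already present; 1 new (b)
Total nodes = 11 + 5 + 0 + 4 + 8 + 4 + 2 + 2 + 7 + 3 + 2 + 1 + 3 + 1 + 0 + 1 + 6 + 4 + 0 + 2 + 1 = 67

67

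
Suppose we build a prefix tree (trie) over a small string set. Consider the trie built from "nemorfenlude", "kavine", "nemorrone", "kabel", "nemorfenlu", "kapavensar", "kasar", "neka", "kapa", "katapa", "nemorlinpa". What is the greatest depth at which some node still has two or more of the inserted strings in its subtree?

10

Equivalently: take the maximum, over all pairs, of their longest common prefix length.
e.g. "nemorfenlu" and "nemorfenlude" share the prefix "nemorfenlu" of length 10; no pair shares a longer one.
Longest shared-prefix length: 10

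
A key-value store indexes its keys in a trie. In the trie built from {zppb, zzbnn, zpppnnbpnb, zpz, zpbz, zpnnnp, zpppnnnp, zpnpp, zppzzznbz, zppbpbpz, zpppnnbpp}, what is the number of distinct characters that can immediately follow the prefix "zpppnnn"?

1

Follow the path "zpppnnn" to its node, then look at its outgoing edges.
Characters that immediately follow "zpppnnn" among the stored strings: {p}.
That node has 1 child edge.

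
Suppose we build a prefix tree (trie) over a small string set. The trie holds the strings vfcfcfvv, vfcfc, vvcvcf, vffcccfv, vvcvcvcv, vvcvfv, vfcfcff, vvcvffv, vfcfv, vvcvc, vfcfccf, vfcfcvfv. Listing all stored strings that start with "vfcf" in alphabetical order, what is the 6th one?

DFS of the "vfcf" subtree visits, in order: "vfcfc", "vfcfccf", "vfcfcff", "vfcfcfvv", "vfcfcvfv", "vfcfv"
The 6th is vfcfv.

vfcfv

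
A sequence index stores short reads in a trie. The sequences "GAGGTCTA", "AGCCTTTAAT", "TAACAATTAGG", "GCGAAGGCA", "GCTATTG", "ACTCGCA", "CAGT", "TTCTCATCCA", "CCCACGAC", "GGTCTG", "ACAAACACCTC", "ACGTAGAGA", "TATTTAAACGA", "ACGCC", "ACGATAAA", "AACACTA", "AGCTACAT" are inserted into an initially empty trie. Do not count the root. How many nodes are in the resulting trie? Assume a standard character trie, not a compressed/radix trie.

116

Count nodes per top-level branch (shared prefixes stored once):
  'A'-branch (AACACTA, ACAAACACCTC, ACGATAAA, ACGCC, ACGTAGAGA, ACTCGCA, AGCCTTTAAT, AGCTACAT): 50 nodes
  'C'-branch (CAGT, CCCACGAC): 11 nodes
  'G'-branch (GAGGTCTA, GCGAAGGCA, GCTATTG, GGTCTG): 26 nodes
  'T'-branch (TAACAATTAGG, TATTTAAACGA, TTCTCATCCA): 29 nodes
Sum: 116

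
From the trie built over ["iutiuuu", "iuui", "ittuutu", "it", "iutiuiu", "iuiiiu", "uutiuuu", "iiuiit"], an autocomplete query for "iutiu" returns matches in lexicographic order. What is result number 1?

iutiuiu

Words with prefix "iutiu", in lexicographic order: "iutiuiu", "iutiuuu"
The 1st is iutiuiu.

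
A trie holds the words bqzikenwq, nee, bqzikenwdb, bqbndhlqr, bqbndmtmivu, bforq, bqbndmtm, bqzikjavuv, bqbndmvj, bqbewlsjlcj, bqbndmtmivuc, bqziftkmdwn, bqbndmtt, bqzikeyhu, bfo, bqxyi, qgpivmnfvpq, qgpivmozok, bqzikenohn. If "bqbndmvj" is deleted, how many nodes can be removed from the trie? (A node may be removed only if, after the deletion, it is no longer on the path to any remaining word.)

2

A node on "bqbndmvj"'s path can go only if nothing else ends at it or branches off below it.
The suffix "vj" (2 nodes) is used only by "bqbndmvj"; the node for "bqbndm" still has the child "t", so pruning stops there.
Nodes removed: 2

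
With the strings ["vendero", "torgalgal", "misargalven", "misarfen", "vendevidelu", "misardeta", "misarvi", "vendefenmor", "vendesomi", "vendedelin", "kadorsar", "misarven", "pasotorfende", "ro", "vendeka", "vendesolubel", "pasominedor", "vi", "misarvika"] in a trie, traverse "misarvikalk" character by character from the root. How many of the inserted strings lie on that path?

Walk "misarvikalk" from the root; an end-of-word marker is hit whenever a stored word is a prefix of "misarvikalk".
Prefixes of the query that are stored words: "misarvi", "misarvika"
Count: 2

2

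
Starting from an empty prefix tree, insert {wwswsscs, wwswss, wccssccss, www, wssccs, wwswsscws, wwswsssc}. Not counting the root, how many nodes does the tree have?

Count nodes per top-level branch (shared prefixes stored once):
  'w'-branch (wccssccss, wssccs, wwswss, wwswsscs, wwswsscws, wwswsssc, www): 26 nodes
Sum: 26

26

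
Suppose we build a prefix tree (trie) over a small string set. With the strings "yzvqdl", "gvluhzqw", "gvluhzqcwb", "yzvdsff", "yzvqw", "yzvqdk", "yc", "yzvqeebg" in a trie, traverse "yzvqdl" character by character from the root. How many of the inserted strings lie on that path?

1

Walk "yzvqdl" from the root; an end-of-word marker is hit whenever a stored word is a prefix of "yzvqdl".
Prefixes of the query that are stored words: "yzvqdl"
Count: 1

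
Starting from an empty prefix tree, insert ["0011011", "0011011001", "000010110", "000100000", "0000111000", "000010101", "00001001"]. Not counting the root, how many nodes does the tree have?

32

Trie structure (* marks end of a word):
(root)
└─ 0
   └─ 0
      ├─ 0
      │  ├─ 0
      │  │  └─ 1
      │  │     ├─ 0
      │  │     │  ├─ 0
      │  │     │  │  └─ 1 *
      │  │     │  └─ 1
      │  │     │     ├─ 0
      │  │     │     │  └─ 1 *
      │  │     │     └─ 1
      │  │     │        └─ 0 *
      │  │     └─ 1
      │  │        └─ 1
      │  │           └─ 0
      │  │              └─ 0
      │  │                 └─ 0 *
      │  └─ 1
      │     └─ 0
      │        └─ 0
      │           └─ 0
      │              └─ 0
      │                 └─ 0 *
      └─ 1
         └─ 1
            └─ 0
               └─ 1
                  └─ 1 *
                     └─ 0
                        └─ 0
                           └─ 1 *
Counting every labelled node above: 32.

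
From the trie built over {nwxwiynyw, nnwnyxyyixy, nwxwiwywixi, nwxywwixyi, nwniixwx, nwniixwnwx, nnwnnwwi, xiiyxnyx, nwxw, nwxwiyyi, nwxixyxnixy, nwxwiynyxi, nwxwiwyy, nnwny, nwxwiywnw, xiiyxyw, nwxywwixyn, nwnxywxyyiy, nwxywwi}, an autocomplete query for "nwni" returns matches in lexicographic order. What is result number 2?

Words with prefix "nwni", in lexicographic order: "nwniixwnwx", "nwniixwx"
The 2nd is nwniixwx.

nwniixwx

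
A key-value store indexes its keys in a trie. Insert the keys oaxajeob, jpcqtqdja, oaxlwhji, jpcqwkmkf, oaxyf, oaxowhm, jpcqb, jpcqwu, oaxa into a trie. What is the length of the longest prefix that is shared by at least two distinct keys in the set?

The deepest shared node is where two words last agree before diverging.
"jpcqwkmkf" and "jpcqwu" agree on "jpcqw" (5 characters) before diverging; nothing deeper is shared.
Longest shared-prefix length: 5

5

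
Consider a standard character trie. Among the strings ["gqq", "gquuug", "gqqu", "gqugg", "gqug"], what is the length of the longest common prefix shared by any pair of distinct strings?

Look for the deepest trie node that still has at least two words in its subtree.
e.g. "gqug" and "gqugg" share the prefix "gqug" of length 4; no pair shares a longer one.
Longest shared-prefix length: 4

4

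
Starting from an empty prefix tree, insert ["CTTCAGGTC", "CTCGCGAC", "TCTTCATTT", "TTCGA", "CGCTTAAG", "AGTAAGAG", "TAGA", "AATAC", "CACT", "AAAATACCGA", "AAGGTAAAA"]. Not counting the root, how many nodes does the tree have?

68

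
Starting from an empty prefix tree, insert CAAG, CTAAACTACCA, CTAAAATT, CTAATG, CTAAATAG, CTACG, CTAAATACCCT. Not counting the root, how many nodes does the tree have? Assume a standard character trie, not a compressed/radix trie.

Count nodes per top-level branch (shared prefixes stored once):
  'C'-branch (CAAG, CTAAAATT, CTAAACTACCA, CTAAATACCCT, CTAAATAG, CTAATG, CTACG): 28 nodes
Sum: 28

28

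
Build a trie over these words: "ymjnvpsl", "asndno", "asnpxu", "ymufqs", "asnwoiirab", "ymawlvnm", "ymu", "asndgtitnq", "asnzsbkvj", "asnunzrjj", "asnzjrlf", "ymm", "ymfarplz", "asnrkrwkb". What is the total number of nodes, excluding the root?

69

Trace insertions, counting only characters that open a new branch:
  "ymjnvpsl" → 8 new (y, m, j, n, v, p, s, l)
  "asndno" → 6 new (a, s, n, d, n, o)
  "asnpxu" → prefix "asn" already present; 3 new (p, x, u)
  "ymufqs" → prefix "ym" already present; 4 new (u, f, q, s)
  "asnwoiirab" → prefix "asn" already present; 7 new (w, o, i, i, r, a, b)
  "ymawlvnm" → prefix "ym" already present; 6 new (a, w, l, v, n, m)
  "ymu" → prefix "ymu" already present; 0 new (none)
  "asndgtitnq" → prefix "asnd" already present; 6 new (g, t, i, t, n, q)
  "asnzsbkvj" → prefix "asn" already present; 6 new (z, s, b, k, v, j)
  "asnunzrjj" → prefix "asn" already present; 6 new (u, n, z, r, j, j)
  "asnzjrlf" → prefix "asnz" already present; 4 new (j, r, l, f)
  "ymm" → prefix "ym" already present; 1 new (m)
  "ymfarplz" → prefix "ym" already present; 6 new (f, a, r, p, l, z)
  "asnrkrwkb" → prefix "asn" already present; 6 new (r, k, r, w, k, b)
Total nodes = 8 + 6 + 3 + 4 + 7 + 6 + 0 + 6 + 6 + 6 + 4 + 1 + 6 + 6 = 69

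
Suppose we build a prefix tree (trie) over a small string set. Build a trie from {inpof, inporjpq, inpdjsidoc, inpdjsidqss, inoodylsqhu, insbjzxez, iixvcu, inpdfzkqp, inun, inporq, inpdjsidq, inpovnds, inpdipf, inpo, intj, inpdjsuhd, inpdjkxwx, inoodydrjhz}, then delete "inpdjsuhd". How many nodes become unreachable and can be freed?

After clearing the end-marker at "inpdjsuhd", prune upward until reaching a node still needed by another word.
The suffix "uhd" (3 nodes) is used only by "inpdjsuhd"; the node for "inpdjs" still has the child "i", so pruning stops there.
Nodes removed: 3

3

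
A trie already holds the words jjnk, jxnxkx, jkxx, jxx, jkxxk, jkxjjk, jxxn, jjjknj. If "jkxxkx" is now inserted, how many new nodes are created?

The longest prefix of "jkxxkx" already in the trie is "jkxxk" (length 5).
So 6 − 5 = 1 new nodes.

1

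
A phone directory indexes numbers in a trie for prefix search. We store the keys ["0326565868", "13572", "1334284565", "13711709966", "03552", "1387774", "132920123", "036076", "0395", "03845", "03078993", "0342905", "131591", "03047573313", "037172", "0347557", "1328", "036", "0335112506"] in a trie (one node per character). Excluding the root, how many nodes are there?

Insert word by word; a character creates a node only if that edge doesn't already exist:
  "0326565868" → 10 new (0, 3, 2, 6, 5, 6, 5, 8, 6, 8)
  "13572" → 5 new (1, 3, 5, 7, 2)
  "1334284565" → prefix "13" already present; 8 new (3, 4, 2, 8, 4, 5, 6, 5)
  "13711709966" → prefix "13" already present; 9 new (7, 1, 1, 7, 0, 9, 9, 6, 6)
  "03552" → prefix "03" already present; 3 new (5, 5, 2)
  "1387774" → prefix "13" already present; 5 new (8, 7, 7, 7, 4)
  "132920123" → prefix "13" already present; 7 new (2, 9, 2, 0, 1, 2, 3)
  "036076" → prefix "03" already present; 4 new (6, 0, 7, 6)
  "0395" → prefix "03" already present; 2 new (9, 5)
  "03845" → prefix "03" already present; 3 new (8, 4, 5)
  "03078993" → prefix "03" already present; 6 new (0, 7, 8, 9, 9, 3)
  "0342905" → prefix "03" already present; 5 new (4, 2, 9, 0, 5)
  "131591" → prefix "13" already present; 4 new (1, 5, 9, 1)
  "03047573313" → prefix "030" already present; 8 new (4, 7, 5, 7, 3, 3, 1, 3)
  "037172" → prefix "03" already present; 4 new (7, 1, 7, 2)
  "0347557" → prefix "034" already present; 4 new (7, 5, 5, 7)
  "1328" → prefix "132" already present; 1 new (8)
  "036" → prefix "036" already present; 0 new (none)
  "0335112506" → prefix "03" already present; 8 new (3, 5, 1, 1, 2, 5, 0, 6)
Total nodes = 10 + 5 + 8 + 9 + 3 + 5 + 7 + 4 + 2 + 3 + 6 + 5 + 4 + 8 + 4 + 4 + 1 + 0 + 8 = 96

96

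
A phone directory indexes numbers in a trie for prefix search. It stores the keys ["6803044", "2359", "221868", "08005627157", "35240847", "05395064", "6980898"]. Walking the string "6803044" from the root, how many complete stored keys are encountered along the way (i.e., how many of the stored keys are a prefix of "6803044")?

Traverse "6803044" character by character; count nodes along the way that are marked as word ends.
Prefixes of the query that are stored words: "6803044"
Count: 1

1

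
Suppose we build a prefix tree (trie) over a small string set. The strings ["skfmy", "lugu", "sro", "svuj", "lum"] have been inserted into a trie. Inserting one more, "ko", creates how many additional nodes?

2

No existing word starts with "k", so every character of "ko" needs a new node.
2 − 0 = 2 new nodes.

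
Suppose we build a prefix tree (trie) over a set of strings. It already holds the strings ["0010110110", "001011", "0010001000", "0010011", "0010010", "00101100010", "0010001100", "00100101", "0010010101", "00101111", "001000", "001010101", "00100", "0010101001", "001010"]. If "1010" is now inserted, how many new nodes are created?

Nothing in the trie begins with "1"; the whole of "1010" is new.
4 − 0 = 4 new nodes.

4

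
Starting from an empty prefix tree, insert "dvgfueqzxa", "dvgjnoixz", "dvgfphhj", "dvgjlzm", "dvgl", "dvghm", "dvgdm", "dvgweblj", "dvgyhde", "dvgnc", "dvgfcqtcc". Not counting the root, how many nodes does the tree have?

Count nodes per top-level branch (shared prefixes stored once):
  'd'-branch (dvgdm, dvgfcqtcc, dvgfphhj, dvgfueqzxa, dvghm, dvgjlzm, dvgjnoixz, dvgl, dvgnc, dvgweblj, dvgyhde): 44 nodes
Sum: 44

44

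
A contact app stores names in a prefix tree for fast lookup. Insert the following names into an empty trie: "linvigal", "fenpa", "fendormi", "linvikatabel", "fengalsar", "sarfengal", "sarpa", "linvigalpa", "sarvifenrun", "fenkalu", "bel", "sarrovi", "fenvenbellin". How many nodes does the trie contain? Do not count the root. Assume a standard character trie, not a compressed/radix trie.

72

For each word, the new-node count is its length minus the longest prefix already in the trie:
  "linvigal" → 8 new (l, i, n, v, i, g, a, l)
  "fenpa" → 5 new (f, e, n, p, a)
  "fendormi" → prefix "fen" already present; 5 new (d, o, r, m, i)
  "linvikatabel" → prefix "linvi" already present; 7 new (k, a, t, a, b, e, l)
  "fengalsar" → prefix "fen" already present; 6 new (g, a, l, s, a, r)
  "sarfengal" → 9 new (s, a, r, f, e, n, g, a, l)
  "sarpa" → prefix "sar" already present; 2 new (p, a)
  "linvigalpa" → prefix "linvigal" already present; 2 new (p, a)
  "sarvifenrun" → prefix "sar" already present; 8 new (v, i, f, e, n, r, u, n)
  "fenkalu" → prefix "fen" already present; 4 new (k, a, l, u)
  "bel" → 3 new (b, e, l)
  "sarrovi" → prefix "sar" already present; 4 new (r, o, v, i)
  "fenvenbellin" → prefix "fen" already present; 9 new (v, e, n, b, e, l, l, i, n)
Total nodes = 8 + 5 + 5 + 7 + 6 + 9 + 2 + 2 + 8 + 4 + 3 + 4 + 9 = 72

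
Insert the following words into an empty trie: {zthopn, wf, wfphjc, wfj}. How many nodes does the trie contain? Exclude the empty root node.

13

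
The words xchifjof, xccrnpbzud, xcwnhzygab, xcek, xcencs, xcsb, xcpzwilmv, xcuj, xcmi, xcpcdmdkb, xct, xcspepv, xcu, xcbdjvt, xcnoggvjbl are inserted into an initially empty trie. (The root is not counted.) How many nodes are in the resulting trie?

Insert word by word; a character creates a node only if that edge doesn't already exist:
  "xchifjof" → 8 new (x, c, h, i, f, j, o, f)
  "xccrnpbzud" → prefix "xc" already present; 8 new (c, r, n, p, b, z, u, d)
  "xcwnhzygab" → prefix "xc" already present; 8 new (w, n, h, z, y, g, a, b)
  "xcek" → prefix "xc" already present; 2 new (e, k)
  "xcencs" → prefix "xce" already present; 3 new (n, c, s)
  "xcsb" → prefix "xc" already present; 2 new (s, b)
  "xcpzwilmv" → prefix "xc" already present; 7 new (p, z, w, i, l, m, v)
  "xcuj" → prefix "xc" already present; 2 new (u, j)
  "xcmi" → prefix "xc" already present; 2 new (m, i)
  "xcpcdmdkb" → prefix "xcp" already present; 6 new (c, d, m, d, k, b)
  "xct" → prefix "xc" already present; 1 new (t)
  "xcspepv" → prefix "xcs" already present; 4 new (p, e, p, v)
  "xcu" → prefix "xcu" already present; 0 new (none)
  "xcbdjvt" → prefix "xc" already present; 5 new (b, d, j, v, t)
  "xcnoggvjbl" → prefix "xc" already present; 8 new (n, o, g, g, v, j, b, l)
Total nodes = 8 + 8 + 8 + 2 + 3 + 2 + 7 + 2 + 2 + 6 + 1 + 4 + 0 + 5 + 8 = 66

66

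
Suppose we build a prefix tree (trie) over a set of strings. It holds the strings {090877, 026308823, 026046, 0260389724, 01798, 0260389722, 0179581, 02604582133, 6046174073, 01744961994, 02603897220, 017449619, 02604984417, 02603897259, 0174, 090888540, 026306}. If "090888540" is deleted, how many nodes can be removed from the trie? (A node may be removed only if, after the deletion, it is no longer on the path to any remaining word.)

5

A node on "090888540"'s path can go only if nothing else ends at it or branches off below it.
The suffix "88540" (5 nodes) is used only by "090888540"; the node for "0908" still has the child "7", so pruning stops there.
Nodes removed: 5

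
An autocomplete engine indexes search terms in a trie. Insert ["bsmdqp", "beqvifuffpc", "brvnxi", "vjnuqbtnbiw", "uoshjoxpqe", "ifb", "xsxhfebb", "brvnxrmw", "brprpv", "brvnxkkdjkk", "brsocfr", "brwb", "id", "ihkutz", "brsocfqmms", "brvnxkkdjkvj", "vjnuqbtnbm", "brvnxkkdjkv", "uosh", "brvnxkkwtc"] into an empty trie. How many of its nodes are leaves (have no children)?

18

Leaves are exactly the stored words that no other stored word extends.
Those words: "beqvifuffpc", "brprpv", "brsocfqmms", "brsocfr", "brvnxi", "brvnxkkdjkk", "brvnxkkdjkvj", "brvnxkkwtc", "brvnxrmw", "brwb", "bsmdqp", "id", "ifb", "ihkutz", "uoshjoxpqe", "vjnuqbtnbiw", "vjnuqbtnbm", "xsxhfebb"
Leaf count: 18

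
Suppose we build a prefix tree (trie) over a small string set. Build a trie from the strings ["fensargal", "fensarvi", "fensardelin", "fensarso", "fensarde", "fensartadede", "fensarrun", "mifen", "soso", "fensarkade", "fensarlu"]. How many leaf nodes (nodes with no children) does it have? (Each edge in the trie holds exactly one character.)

Leaves are exactly the stored words that no other stored word extends.
Those words: "fensardelin", "fensargal", "fensarkade", "fensarlu", "fensarrun", "fensarso", "fensartadede", "fensarvi", "mifen", "soso"
Leaf count: 10

10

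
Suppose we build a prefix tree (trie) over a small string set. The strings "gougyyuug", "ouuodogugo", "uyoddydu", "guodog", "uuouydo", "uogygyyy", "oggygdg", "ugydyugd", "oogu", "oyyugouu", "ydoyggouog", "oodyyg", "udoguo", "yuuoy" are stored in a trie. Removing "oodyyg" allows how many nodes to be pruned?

4

After clearing the end-marker at "oodyyg", prune upward until reaching a node still needed by another word.
The suffix "dyyg" (4 nodes) is used only by "oodyyg"; the node for "oo" still has the child "g", so pruning stops there.
Nodes removed: 4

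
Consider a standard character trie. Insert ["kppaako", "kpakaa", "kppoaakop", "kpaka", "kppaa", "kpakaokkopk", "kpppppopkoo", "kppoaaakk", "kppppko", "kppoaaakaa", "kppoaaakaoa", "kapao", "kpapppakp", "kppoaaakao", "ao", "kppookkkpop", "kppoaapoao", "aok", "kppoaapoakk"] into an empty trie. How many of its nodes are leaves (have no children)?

15

A leaf is a node with no children — equivalently, the end of a word that is not a proper prefix of any other stored word.
Those words: "aok", "kapao", "kpakaa", "kpakaokkopk", "kpapppakp", "kppaako", "kppoaaakaa", "kppoaaakaoa", "kppoaaakk", "kppoaakop", "kppoaapoakk", "kppoaapoao", "kppookkkpop", "kppppko", "kpppppopkoo"
Leaf count: 15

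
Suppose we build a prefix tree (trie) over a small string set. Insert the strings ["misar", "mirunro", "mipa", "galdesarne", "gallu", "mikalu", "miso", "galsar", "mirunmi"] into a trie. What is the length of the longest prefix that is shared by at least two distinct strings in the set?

5

Equivalently: take the maximum, over all pairs, of their longest common prefix length.
e.g. "mirunmi" and "mirunro" share the prefix "mirun" of length 5; no pair shares a longer one.
Longest shared-prefix length: 5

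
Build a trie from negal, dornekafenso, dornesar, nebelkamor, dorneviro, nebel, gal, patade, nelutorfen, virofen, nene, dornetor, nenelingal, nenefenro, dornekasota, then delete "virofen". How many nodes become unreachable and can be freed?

7

After clearing the end-marker at "virofen", prune upward until reaching a node still needed by another word.
No other word shares any prefix with "virofen", so all 7 of its nodes go.
Nodes removed: 7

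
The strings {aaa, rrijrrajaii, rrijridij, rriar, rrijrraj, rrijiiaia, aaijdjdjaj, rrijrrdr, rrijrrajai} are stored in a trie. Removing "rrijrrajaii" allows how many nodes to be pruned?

After clearing the end-marker at "rrijrrajaii", prune upward until reaching a node still needed by another word.
The suffix "i" (1 node) is used only by "rrijrrajaii"; "rrijrrajai" is itself a stored word, so pruning stops there.
Nodes removed: 1

1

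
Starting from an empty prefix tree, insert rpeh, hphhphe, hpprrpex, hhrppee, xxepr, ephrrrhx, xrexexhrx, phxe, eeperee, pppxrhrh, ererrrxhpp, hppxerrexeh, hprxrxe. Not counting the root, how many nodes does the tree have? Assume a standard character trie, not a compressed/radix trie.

For each word, the new-node count is its length minus the longest prefix already in the trie:
  "rpeh" → 4 new (r, p, e, h)
  "hphhphe" → 7 new (h, p, h, h, p, h, e)
  "hpprrpex" → prefix "hp" already present; 6 new (p, r, r, p, e, x)
  "hhrppee" → prefix "h" already present; 6 new (h, r, p, p, e, e)
  "xxepr" → 5 new (x, x, e, p, r)
  "ephrrrhx" → 8 new (e, p, h, r, r, r, h, x)
  "xrexexhrx" → prefix "x" already present; 8 new (r, e, x, e, x, h, r, x)
  "phxe" → 4 new (p, h, x, e)
  "eeperee" → prefix "e" already present; 6 new (e, p, e, r, e, e)
  "pppxrhrh" → prefix "p" already present; 7 new (p, p, x, r, h, r, h)
  "ererrrxhpp" → prefix "e" already present; 9 new (r, e, r, r, r, x, h, p, p)
  "hppxerrexeh" → prefix "hpp" already present; 8 new (x, e, r, r, e, x, e, h)
  "hprxrxe" → prefix "hp" already present; 5 new (r, x, r, x, e)
Total nodes = 4 + 7 + 6 + 6 + 5 + 8 + 8 + 4 + 6 + 7 + 9 + 8 + 5 = 83

83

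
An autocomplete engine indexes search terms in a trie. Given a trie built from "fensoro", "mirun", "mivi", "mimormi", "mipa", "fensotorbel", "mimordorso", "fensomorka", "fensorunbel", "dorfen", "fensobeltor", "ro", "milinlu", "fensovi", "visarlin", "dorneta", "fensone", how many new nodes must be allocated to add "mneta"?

"m" is already a path in the trie; the remaining "neta" must be added.
So 5 − 1 = 4 new nodes.

4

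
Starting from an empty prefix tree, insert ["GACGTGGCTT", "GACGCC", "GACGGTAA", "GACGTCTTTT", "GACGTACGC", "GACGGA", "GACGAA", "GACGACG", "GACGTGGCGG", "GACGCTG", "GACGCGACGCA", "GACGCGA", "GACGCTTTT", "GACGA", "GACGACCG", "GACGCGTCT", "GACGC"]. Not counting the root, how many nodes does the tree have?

48

Insert word by word; a character creates a node only if that edge doesn't already exist:
  "GACGTGGCTT" → 10 new (G, A, C, G, T, G, G, C, T, T)
  "GACGCC" → prefix "GACG" already present; 2 new (C, C)
  "GACGGTAA" → prefix "GACG" already present; 4 new (G, T, A, A)
  "GACGTCTTTT" → prefix "GACGT" already present; 5 new (C, T, T, T, T)
  "GACGTACGC" → prefix "GACGT" already present; 4 new (A, C, G, C)
  "GACGGA" → prefix "GACGG" already present; 1 new (A)
  "GACGAA" → prefix "GACG" already present; 2 new (A, A)
  "GACGACG" → prefix "GACGA" already present; 2 new (C, G)
  "GACGTGGCGG" → prefix "GACGTGGC" already present; 2 new (G, G)
  "GACGCTG" → prefix "GACGC" already present; 2 new (T, G)
  "GACGCGACGCA" → prefix "GACGC" already present; 6 new (G, A, C, G, C, A)
  "GACGCGA" → prefix "GACGCGA" already present; 0 new (none)
  "GACGCTTTT" → prefix "GACGCT" already present; 3 new (T, T, T)
  "GACGA" → prefix "GACGA" already present; 0 new (none)
  "GACGACCG" → prefix "GACGAC" already present; 2 new (C, G)
  "GACGCGTCT" → prefix "GACGCG" already present; 3 new (T, C, T)
  "GACGC" → prefix "GACGC" already present; 0 new (none)
Total nodes = 10 + 2 + 4 + 5 + 4 + 1 + 2 + 2 + 2 + 2 + 6 + 0 + 3 + 0 + 2 + 3 + 0 = 48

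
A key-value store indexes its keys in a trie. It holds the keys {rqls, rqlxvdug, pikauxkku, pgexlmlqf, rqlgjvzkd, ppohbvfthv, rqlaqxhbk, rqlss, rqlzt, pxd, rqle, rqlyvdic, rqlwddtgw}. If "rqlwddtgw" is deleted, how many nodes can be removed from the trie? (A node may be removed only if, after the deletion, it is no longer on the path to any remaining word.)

After clearing the end-marker at "rqlwddtgw", prune upward until reaching a node still needed by another word.
The suffix "wddtgw" (6 nodes) is used only by "rqlwddtgw"; the node for "rql" still has the child "s", so pruning stops there.
Nodes removed: 6

6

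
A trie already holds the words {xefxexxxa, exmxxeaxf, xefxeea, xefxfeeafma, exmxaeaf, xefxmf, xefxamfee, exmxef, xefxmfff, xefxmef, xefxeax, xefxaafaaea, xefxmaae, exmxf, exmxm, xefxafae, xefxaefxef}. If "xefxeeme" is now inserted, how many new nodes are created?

Walking "xefxeeme" from the root, the first 6 characters ("xefxee") follow existing edges; "m" is the first miss.
Each of the 2 remaining characters creates one node.

2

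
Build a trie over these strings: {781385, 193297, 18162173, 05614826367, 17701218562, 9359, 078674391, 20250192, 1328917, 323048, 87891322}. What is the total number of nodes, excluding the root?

Count nodes per top-level branch (shared prefixes stored once):
  '0'-branch (05614826367, 078674391): 19 nodes
  '1'-branch (1328917, 17701218562, 18162173, 193297): 29 nodes
  '2'-branch (20250192): 8 nodes
  '3'-branch (323048): 6 nodes
  '7'-branch (781385): 6 nodes
  '8'-branch (87891322): 8 nodes
  '9'-branch (9359): 4 nodes
Sum: 80

80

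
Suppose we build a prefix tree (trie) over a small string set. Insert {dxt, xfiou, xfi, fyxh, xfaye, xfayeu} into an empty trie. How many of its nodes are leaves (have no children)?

4

A leaf is a node with no children — equivalently, the end of a word that is not a proper prefix of any other stored word.
Those words: "dxt", "fyxh", "xfayeu", "xfiou"
Leaf count: 4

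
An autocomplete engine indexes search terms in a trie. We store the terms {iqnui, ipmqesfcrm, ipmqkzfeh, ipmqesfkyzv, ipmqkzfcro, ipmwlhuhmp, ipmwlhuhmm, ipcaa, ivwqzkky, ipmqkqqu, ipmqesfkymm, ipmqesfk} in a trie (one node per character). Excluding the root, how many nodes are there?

For each word, the new-node count is its length minus the longest prefix already in the trie:
  "iqnui" → 5 new (i, q, n, u, i)
  "ipmqesfcrm" → prefix "i" already present; 9 new (p, m, q, e, s, f, c, r, m)
  "ipmqkzfeh" → prefix "ipmq" already present; 5 new (k, z, f, e, h)
  "ipmqesfkyzv" → prefix "ipmqesf" already present; 4 new (k, y, z, v)
  "ipmqkzfcro" → prefix "ipmqkzf" already present; 3 new (c, r, o)
  "ipmwlhuhmp" → prefix "ipm" already present; 7 new (w, l, h, u, h, m, p)
  "ipmwlhuhmm" → prefix "ipmwlhuhm" already present; 1 new (m)
  "ipcaa" → prefix "ip" already present; 3 new (c, a, a)
  "ivwqzkky" → prefix "i" already present; 7 new (v, w, q, z, k, k, y)
  "ipmqkqqu" → prefix "ipmqk" already present; 3 new (q, q, u)
  "ipmqesfkymm" → prefix "ipmqesfky" already present; 2 new (m, m)
  "ipmqesfk" → prefix "ipmqesfk" already present; 0 new (none)
Total nodes = 5 + 9 + 5 + 4 + 3 + 7 + 1 + 3 + 7 + 3 + 2 + 0 = 49

49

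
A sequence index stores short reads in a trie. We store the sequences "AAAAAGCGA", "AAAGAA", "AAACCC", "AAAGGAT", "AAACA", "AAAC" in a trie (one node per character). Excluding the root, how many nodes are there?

19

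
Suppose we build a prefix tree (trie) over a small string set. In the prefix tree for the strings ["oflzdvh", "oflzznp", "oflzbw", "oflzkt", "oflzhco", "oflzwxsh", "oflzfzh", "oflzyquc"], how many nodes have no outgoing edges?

8

A leaf is a node with no children — equivalently, the end of a word that is not a proper prefix of any other stored word.
Those words: "oflzbw", "oflzdvh", "oflzfzh", "oflzhco", "oflzkt", "oflzwxsh", "oflzyquc", "oflzznp"
Leaf count: 8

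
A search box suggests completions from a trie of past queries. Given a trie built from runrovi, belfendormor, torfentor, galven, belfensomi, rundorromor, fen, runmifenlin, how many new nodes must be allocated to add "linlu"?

Nothing in the trie begins with "l"; the whole of "linlu" is new.
5 − 0 = 5 new nodes.

5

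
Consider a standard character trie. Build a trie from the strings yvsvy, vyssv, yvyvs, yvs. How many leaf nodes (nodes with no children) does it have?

Leaves are exactly the stored words that no other stored word extends.
Those words: "vyssv", "yvsvy", "yvyvs"
Leaf count: 3

3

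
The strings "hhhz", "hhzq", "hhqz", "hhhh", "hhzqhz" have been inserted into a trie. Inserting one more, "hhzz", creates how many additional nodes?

1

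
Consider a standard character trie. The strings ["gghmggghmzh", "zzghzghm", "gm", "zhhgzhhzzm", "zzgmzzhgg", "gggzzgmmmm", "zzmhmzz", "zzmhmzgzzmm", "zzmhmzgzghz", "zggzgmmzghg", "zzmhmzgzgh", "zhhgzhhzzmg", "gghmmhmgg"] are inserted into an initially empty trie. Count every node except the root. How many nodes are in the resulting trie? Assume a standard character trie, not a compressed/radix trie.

72

For each word, the new-node count is its length minus the longest prefix already in the trie:
  "gghmggghmzh" → 11 new (g, g, h, m, g, g, g, h, m, z, h)
  "zzghzghm" → 8 new (z, z, g, h, z, g, h, m)
  "gm" → prefix "g" already present; 1 new (m)
  "zhhgzhhzzm" → prefix "z" already present; 9 new (h, h, g, z, h, h, z, z, m)
  "zzgmzzhgg" → prefix "zzg" already present; 6 new (m, z, z, h, g, g)
  "gggzzgmmmm" → prefix "gg" already present; 8 new (g, z, z, g, m, m, m, m)
  "zzmhmzz" → prefix "zz" already present; 5 new (m, h, m, z, z)
  "zzmhmzgzzmm" → prefix "zzmhmz" already present; 5 new (g, z, z, m, m)
  "zzmhmzgzghz" → prefix "zzmhmzgz" already present; 3 new (g, h, z)
  "zggzgmmzghg" → prefix "z" already present; 10 new (g, g, z, g, m, m, z, g, h, g)
  "zzmhmzgzgh" → prefix "zzmhmzgzgh" already present; 0 new (none)
  "zhhgzhhzzmg" → prefix "zhhgzhhzzm" already present; 1 new (g)
  "gghmmhmgg" → prefix "gghm" already present; 5 new (m, h, m, g, g)
Total nodes = 11 + 8 + 1 + 9 + 6 + 8 + 5 + 5 + 3 + 10 + 0 + 1 + 5 = 72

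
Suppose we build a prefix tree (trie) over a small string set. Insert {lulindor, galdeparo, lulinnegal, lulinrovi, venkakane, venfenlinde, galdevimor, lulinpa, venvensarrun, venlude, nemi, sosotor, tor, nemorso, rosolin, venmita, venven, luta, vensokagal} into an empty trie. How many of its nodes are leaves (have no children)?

A leaf is a node with no children — equivalently, the end of a word that is not a proper prefix of any other stored word.
Those words: "galdeparo", "galdevimor", "lulindor", "lulinnegal", "lulinpa", "lulinrovi", "luta", "nemi", "nemorso", "rosolin", "sosotor", "tor", "venfenlinde", "venkakane", "venlude", "venmita", "vensokagal", "venvensarrun"
Leaf count: 18

18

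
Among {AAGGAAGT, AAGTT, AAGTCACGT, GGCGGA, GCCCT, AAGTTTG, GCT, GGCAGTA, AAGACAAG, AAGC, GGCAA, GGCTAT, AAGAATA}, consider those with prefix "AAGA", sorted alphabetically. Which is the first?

Words with prefix "AAGA", in lexicographic order: "AAGAATA", "AAGACAAG"
The 1st is AAGAATA.

AAGAATA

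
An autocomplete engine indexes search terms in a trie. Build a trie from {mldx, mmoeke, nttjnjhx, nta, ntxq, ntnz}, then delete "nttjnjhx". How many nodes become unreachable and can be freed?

Walk "nttjnjhx" from the leaf back toward the root, removing each node that no remaining word uses.
The suffix "tjnjhx" (6 nodes) is used only by "nttjnjhx"; the node for "nt" still has the child "a", so pruning stops there.
Nodes removed: 6

6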